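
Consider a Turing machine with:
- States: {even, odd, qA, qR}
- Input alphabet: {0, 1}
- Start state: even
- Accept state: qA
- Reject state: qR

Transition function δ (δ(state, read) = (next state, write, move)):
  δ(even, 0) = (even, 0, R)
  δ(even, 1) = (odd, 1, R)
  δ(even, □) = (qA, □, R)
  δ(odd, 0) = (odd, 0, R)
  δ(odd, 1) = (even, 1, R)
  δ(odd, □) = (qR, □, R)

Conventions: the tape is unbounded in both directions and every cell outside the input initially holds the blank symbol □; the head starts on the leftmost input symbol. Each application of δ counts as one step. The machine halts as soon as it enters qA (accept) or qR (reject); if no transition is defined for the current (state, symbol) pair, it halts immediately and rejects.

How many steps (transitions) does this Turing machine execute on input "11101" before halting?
Step 0: [even]11101 (head at position 0)
Step 1: δ(even, 1) = (odd, 1, R)  ⊢  1[odd]1101 (head at position 1)
Step 2: δ(odd, 1) = (even, 1, R)  ⊢  11[even]101 (head at position 2)
Step 3: δ(even, 1) = (odd, 1, R)  ⊢  111[odd]01 (head at position 3)
Step 4: δ(odd, 0) = (odd, 0, R)  ⊢  1110[odd]1 (head at position 4)
Step 5: δ(odd, 1) = (even, 1, R)  ⊢  11101[even]□ (head at position 5)
Step 6: δ(even, □) = (qA, □, R)  ⊢  11101□[qA]□ (head at position 6)
The machine is in qA, so it halts and accepts.
Number of transitions executed: 6.

Final answer: 6 steps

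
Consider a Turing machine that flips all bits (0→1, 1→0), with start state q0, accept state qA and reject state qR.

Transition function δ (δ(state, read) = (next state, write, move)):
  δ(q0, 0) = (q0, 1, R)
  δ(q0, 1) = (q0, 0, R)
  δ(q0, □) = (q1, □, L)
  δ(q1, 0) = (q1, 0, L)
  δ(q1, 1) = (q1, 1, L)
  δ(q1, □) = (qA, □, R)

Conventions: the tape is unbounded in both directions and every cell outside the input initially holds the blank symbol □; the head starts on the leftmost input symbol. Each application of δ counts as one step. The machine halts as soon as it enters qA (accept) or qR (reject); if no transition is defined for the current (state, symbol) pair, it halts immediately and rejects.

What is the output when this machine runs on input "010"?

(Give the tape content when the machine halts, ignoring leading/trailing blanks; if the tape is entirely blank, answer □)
Step 0: [q0]010 (head at position 0)
Step 1: δ(q0, 0) = (q0, 1, R)  ⊢  1[q0]10 (head at position 1)
Step 2: δ(q0, 1) = (q0, 0, R)  ⊢  10[q0]0 (head at position 2)
Step 3: δ(q0, 0) = (q0, 1, R)  ⊢  101[q0]□ (head at position 3)
Step 4: δ(q0, □) = (q1, □, L)  ⊢  10[q1]1□ (head at position 2)
Step 5: δ(q1, 1) = (q1, 1, L)  ⊢  1[q1]01□ (head at position 1)
Step 6: δ(q1, 0) = (q1, 0, L)  ⊢  [q1]101□ (head at position 0)
Step 7: δ(q1, 1) = (q1, 1, L)  ⊢  [q1]□101□ (head at position -1)
Step 8: δ(q1, □) = (qA, □, R)  ⊢  □[qA]101□ (head at position 0)
The machine is in qA, so it halts and accepts.
Tape content when halted (ignoring surrounding blanks): 101

Final answer: Output: 101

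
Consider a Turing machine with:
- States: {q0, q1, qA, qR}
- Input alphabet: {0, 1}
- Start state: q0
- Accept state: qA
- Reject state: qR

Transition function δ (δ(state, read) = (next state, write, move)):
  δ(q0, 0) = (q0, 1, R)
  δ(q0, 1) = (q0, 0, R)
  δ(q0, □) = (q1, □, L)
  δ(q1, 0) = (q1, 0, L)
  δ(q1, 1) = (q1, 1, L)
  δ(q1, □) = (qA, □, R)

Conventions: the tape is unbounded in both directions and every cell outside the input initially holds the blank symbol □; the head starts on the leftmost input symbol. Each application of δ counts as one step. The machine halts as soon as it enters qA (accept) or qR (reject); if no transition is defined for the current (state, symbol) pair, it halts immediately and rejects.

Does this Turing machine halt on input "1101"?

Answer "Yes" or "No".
Step 0: [q0]1101 (head at position 0)
Step 1: δ(q0, 1) = (q0, 0, R)  ⊢  0[q0]101 (head at position 1)
Step 2: δ(q0, 1) = (q0, 0, R)  ⊢  00[q0]01 (head at position 2)
Step 3: δ(q0, 0) = (q0, 1, R)  ⊢  001[q0]1 (head at position 3)
Step 4: δ(q0, 1) = (q0, 0, R)  ⊢  0010[q0]□ (head at position 4)
Step 5: δ(q0, □) = (q1, □, L)  ⊢  001[q1]0□ (head at position 3)
Step 6: δ(q1, 0) = (q1, 0, L)  ⊢  00[q1]10□ (head at position 2)
Step 7: δ(q1, 1) = (q1, 1, L)  ⊢  0[q1]010□ (head at position 1)
Step 8: δ(q1, 0) = (q1, 0, L)  ⊢  [q1]0010□ (head at position 0)
Step 9: δ(q1, 0) = (q1, 0, L)  ⊢  [q1]□0010□ (head at position -1)
Step 10: δ(q1, □) = (qA, □, R)  ⊢  □[qA]0010□ (head at position 0)
The machine is in qA, so it halts and accepts.
It halts after 10 steps.

Final answer: Yes - halts after 10 steps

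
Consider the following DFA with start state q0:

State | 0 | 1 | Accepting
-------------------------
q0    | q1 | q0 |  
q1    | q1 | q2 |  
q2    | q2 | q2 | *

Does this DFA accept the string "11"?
Start in q0.
Read '1': q0 → q0
Read '1': q0 → q0
Final state q0 is not accepting, so the string is rejected.

Final answer: No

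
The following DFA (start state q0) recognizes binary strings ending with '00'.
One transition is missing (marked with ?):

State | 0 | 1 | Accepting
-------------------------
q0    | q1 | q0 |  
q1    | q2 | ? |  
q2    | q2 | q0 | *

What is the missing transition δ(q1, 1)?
q0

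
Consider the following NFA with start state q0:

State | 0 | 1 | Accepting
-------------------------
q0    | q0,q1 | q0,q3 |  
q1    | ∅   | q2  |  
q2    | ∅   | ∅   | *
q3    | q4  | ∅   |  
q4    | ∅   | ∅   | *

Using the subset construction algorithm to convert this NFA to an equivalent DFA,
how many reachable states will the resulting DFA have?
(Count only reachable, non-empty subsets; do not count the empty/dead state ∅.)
Start subset: {q0}
{q0}: on 0 → {q0, q1}, on 1 → {q0, q3}
{q0, q1}: on 0 → {q0, q1}, on 1 → {q0, q2, q3}
{q0, q3}: on 0 → {q0, q1, q4}, on 1 → {q0, q3}
{q0, q2, q3}: on 0 → {q0, q1, q4}, on 1 → {q0, q3}
{q0, q1, q4}: on 0 → {q0, q1}, on 1 → {q0, q2, q3}
Reachable non-empty subsets: {q0}, {q0, q1}, {q0, q3}, {q0, q2, q3}, {q0, q1, q4} — 5 in total.

Final answer: 5 states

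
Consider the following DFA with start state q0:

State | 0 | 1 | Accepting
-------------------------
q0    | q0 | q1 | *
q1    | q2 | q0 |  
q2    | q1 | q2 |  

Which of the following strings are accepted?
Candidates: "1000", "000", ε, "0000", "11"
"1000": q0 → q1 → q2 → q1 → q2; q2 is not accepting → rejected
"000": q0 → q0 → q0 → q0; q0 is accepting → accepted
ε: q0; q0 is accepting → accepted
"0000": q0 → q0 → q0 → q0 → q0; q0 is accepting → accepted
"11": q0 → q1 → q0; q0 is accepting → accepted

Final answer: "000", ε, "0000", "11"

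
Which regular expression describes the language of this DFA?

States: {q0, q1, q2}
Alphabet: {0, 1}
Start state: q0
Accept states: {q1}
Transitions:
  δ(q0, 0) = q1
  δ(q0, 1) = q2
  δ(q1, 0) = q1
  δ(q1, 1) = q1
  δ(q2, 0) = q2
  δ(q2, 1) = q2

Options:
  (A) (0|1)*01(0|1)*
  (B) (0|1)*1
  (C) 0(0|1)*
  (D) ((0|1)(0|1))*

Testing sample strings against the DFA:
  '11100' -> rejected
  '11' -> rejected
  '01001' -> accepted
  '11' -> rejected
Checking each option for a counterexample:
  (A) (0|1)*01(0|1)*: '0' is accepted by the DFA but does not match the regex → eliminated
  (B) (0|1)*1: '0' is accepted by the DFA but does not match the regex → eliminated
  (C) 0(0|1)*: agrees with the DFA on all strings of length ≤ 4
  (D) ((0|1)(0|1))*: ε is rejected by the DFA but matches the regex → eliminated
Only (C) 0(0|1)* is consistent with the DFA.

Final answer: (C) 0(0|1)*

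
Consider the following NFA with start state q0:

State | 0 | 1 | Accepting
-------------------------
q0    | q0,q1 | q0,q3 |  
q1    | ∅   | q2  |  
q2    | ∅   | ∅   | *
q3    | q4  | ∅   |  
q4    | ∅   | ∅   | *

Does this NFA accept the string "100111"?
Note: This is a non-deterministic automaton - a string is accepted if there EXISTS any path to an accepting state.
Track the set of states the NFA could be in: start {q0}
Read '1': {q0} → {q0, q3}
Read '0': {q0, q3} → {q0, q1, q4}
Read '0': {q0, q1, q4} → {q0, q1}
Read '1': {q0, q1} → {q0, q2, q3}
Read '1': {q0, q2, q3} → {q0, q3}
Read '1': {q0, q3} → {q0, q3}
Final set {q0, q3} contains no accepting state → rejected.

Final answer: No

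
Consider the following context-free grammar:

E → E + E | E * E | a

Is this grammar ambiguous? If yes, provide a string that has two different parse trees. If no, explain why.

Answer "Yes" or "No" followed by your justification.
Two different leftmost derivations of a + a * a:
  (1) E ⇒ E + E ⇒ a + E ⇒ a + E * E ⇒ a + a * E ⇒ a + a * a   (tree groups a + (a * a))
  (2) E ⇒ E * E ⇒ E + E * E ⇒ a + E * E ⇒ a + a * E ⇒ a + a * a   (tree groups (a + a) * a)
Two distinct leftmost derivations = two distinct parse trees, so the grammar is ambiguous.

Final answer: Yes - the string 'a + a * a' has two distinct leftmost derivations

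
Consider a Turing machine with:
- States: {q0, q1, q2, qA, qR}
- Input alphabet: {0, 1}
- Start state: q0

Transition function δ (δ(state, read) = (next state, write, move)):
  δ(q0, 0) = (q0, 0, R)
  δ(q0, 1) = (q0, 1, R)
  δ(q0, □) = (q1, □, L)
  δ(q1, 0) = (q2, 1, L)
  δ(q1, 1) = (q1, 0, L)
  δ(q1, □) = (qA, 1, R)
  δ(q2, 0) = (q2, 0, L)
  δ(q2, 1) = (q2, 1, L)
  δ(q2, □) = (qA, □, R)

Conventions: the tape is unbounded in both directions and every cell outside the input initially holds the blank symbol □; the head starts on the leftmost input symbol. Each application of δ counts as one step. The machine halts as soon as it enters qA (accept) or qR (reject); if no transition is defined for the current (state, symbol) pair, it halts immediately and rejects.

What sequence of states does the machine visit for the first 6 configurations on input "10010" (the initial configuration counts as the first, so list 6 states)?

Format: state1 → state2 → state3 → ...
Step 0: [q0]10010 (head at position 0)
Step 1: δ(q0, 1) = (q0, 1, R)  ⊢  1[q0]0010 (head at position 1)
Step 2: δ(q0, 0) = (q0, 0, R)  ⊢  10[q0]010 (head at position 2)
Step 3: δ(q0, 0) = (q0, 0, R)  ⊢  100[q0]10 (head at position 3)
Step 4: δ(q0, 1) = (q0, 1, R)  ⊢  1001[q0]0 (head at position 4)
Step 5: δ(q0, 0) = (q0, 0, R)  ⊢  10010[q0]□ (head at position 5)
Reading off the states of these 6 configurations: q0 → q0 → q0 → q0 → q0 → q0

Final answer: q0 → q0 → q0 → q0 → q0 → q0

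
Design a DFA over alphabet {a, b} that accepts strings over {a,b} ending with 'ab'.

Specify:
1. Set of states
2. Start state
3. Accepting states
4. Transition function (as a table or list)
One valid DFA (any DFA recognizing the same language is acceptable):
States: {q0, q1, q2}
Start: q0
Accepting: {q2}
Transitions (accepting states marked with *):
State | a | b | Accepting
-------------------------
q0    | q1 | q0 |  
q1    | q1 | q2 |  
q2    | q1 | q0 | *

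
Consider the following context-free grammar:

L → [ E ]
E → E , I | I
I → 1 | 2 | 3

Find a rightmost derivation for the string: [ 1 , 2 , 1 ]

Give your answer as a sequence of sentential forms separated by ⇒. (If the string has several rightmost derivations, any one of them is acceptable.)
Start with L.
Step 1: the rightmost non-terminal is L; apply L → [ E ]:  [ E ]
Step 2: the rightmost non-terminal is E; apply E → E , I:  [ E , I ]
Step 3: the rightmost non-terminal is I; apply I → 1:  [ E , 1 ]
Step 4: the rightmost non-terminal is E; apply E → E , I:  [ E , I , 1 ]
Step 5: the rightmost non-terminal is I; apply I → 2:  [ E , 2 , 1 ]
Step 6: the rightmost non-terminal is E; apply E → I:  [ I , 2 , 1 ]
Step 7: the rightmost non-terminal is I; apply I → 1:  [ 1 , 2 , 1 ]

Final answer: L ⇒ [ E ] ⇒ [ E , I ] ⇒ [ E , 1 ] ⇒ [ E , I , 1 ] ⇒ [ E , 2 , 1 ] ⇒ [ I , 2 , 1 ] ⇒ [ 1 , 2 , 1 ]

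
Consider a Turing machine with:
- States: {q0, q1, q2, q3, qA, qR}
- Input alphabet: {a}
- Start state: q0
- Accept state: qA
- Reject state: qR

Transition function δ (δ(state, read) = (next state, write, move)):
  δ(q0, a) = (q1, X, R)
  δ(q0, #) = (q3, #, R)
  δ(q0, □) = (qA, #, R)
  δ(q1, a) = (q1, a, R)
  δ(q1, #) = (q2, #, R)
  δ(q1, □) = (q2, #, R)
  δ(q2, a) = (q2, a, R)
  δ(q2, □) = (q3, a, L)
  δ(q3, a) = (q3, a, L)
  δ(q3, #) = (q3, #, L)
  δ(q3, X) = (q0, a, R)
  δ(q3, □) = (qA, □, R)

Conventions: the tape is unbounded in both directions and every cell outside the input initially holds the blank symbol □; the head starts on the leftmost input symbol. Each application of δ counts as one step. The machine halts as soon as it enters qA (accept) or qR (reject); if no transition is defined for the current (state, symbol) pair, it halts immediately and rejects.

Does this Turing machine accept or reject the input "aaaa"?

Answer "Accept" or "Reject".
Trace (configuration after each step, as tape_left[state]tape_right with head position):
Step 0: [q0]aaaa (head at position 0)
Step 1: X[q1]aaa (head 1)
Step 2: Xa[q1]aa (head 2)
Step 3: Xaa[q1]a (head 3)
Step 4: Xaaa[q1]□ (head 4)
Step 5: Xaaa#[q2]□ (head 5)
Step 6: Xaaa[q3]#a (head 4)
Step 7: Xaa[q3]a#a (head 3)
Step 8: Xa[q3]aa#a (head 2)
Step 9: X[q3]aaa#a (head 1)
Step 10: [q3]Xaaa#a (head 0)
Step 11: a[q0]aaa#a (head 1)
Step 12: aX[q1]aa#a (head 2)
Step 13: aXa[q1]a#a (head 3)
Step 14: aXaa[q1]#a (head 4)
Step 15: aXaa#[q2]a (head 5)
Step 16: aXaa#a[q2]□ (head 6)
Step 17: aXaa#[q3]aa (head 5)
Step 18: aXaa[q3]#aa (head 4)
Step 19: aXa[q3]a#aa (head 3)
Step 20: aX[q3]aa#aa (head 2)
Step 21: a[q3]Xaa#aa (head 1)
Step 22: aa[q0]aa#aa (head 2)
Step 23: aaX[q1]a#aa (head 3)
Step 24: aaXa[q1]#aa (head 4)
Step 25: aaXa#[q2]aa (head 5)
Step 26: aaXa#a[q2]a (head 6)
Step 27: aaXa#aa[q2]□ (head 7)
Step 28: aaXa#a[q3]aa (head 6)
Step 29: aaXa#[q3]aaa (head 5)
Step 30: aaXa[q3]#aaa (head 4)
Step 31: aaX[q3]a#aaa (head 3)
Step 32: aa[q3]Xa#aaa (head 2)
Step 33: aaa[q0]a#aaa (head 3)
Step 34: aaaX[q1]#aaa (head 4)
Step 35: aaaX#[q2]aaa (head 5)
Step 36: aaaX#a[q2]aa (head 6)
Step 37: aaaX#aa[q2]a (head 7)
Step 38: aaaX#aaa[q2]□ (head 8)
Step 39: aaaX#aa[q3]aa (head 7)
Step 40: aaaX#a[q3]aaa (head 6)
Step 41: aaaX#[q3]aaaa (head 5)
Step 42: aaaX[q3]#aaaa (head 4)
Step 43: aaa[q3]X#aaaa (head 3)
Step 44: aaaa[q0]#aaaa (head 4)
Step 45: aaaa#[q3]aaaa (head 5)
Step 46: aaaa[q3]#aaaa (head 4)
Step 47: aaa[q3]a#aaaa (head 3)
Step 48: aa[q3]aa#aaaa (head 2)
Step 49: a[q3]aaa#aaaa (head 1)
Step 50: [q3]aaaa#aaaa (head 0)
Step 51: [q3]□aaaa#aaaa (head -1)
Step 52: □[qA]aaaa#aaaa (head 0)
The machine is in qA, so it halts and accepts.

Final answer: Accept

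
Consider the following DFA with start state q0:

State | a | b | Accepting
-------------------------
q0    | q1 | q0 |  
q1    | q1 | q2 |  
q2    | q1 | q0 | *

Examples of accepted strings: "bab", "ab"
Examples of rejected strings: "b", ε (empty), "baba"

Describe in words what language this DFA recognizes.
strings over {a,b} ending with 'ab'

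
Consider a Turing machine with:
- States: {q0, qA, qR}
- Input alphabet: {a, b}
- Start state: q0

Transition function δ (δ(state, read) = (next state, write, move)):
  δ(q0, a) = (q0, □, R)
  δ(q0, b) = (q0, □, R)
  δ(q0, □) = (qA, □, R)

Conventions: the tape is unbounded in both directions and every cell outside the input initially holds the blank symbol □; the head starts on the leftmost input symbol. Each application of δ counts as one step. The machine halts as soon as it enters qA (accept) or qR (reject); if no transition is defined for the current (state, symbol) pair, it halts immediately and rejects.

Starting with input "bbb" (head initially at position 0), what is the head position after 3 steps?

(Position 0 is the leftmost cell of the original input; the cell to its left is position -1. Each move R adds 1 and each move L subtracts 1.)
Step 0: [q0]bbb (head at position 0)
Step 1: δ(q0, b) = (q0, □, R)  ⊢  □[q0]bb (head at position 1)
Step 2: δ(q0, b) = (q0, □, R)  ⊢  □□[q0]b (head at position 2)
Step 3: δ(q0, b) = (q0, □, R)  ⊢  □□□[q0]□ (head at position 3)
Head position after 3 steps: 3

Final answer: Position 3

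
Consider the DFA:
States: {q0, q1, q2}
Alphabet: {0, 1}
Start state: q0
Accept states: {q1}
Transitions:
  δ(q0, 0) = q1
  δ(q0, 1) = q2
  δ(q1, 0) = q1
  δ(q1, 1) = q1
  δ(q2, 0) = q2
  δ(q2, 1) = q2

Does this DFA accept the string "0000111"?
Processing string "0000111":
  q0 --0--> q1
  q1 --0--> q1
  q1 --0--> q1
  q1 --0--> q1
  q1 --1--> q1
  q1 --1--> q1
  q1 --1--> q1
Final state: q1
Accept states: {q1}
q1 is an accept state, so the string is accepted.

Final answer: Yes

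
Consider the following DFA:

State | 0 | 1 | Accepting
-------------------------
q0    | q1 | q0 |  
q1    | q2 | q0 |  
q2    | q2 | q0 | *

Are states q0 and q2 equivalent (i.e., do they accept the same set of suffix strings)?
Try the suffix ε (the empty string).
From q0: q0 — not accepting.
From q2: q2 — accepting.
The two states disagree on this suffix, so they are not equivalent.

Final answer: No. Distinguishing string: ε (the empty string) - accepted from q2 but not from q0.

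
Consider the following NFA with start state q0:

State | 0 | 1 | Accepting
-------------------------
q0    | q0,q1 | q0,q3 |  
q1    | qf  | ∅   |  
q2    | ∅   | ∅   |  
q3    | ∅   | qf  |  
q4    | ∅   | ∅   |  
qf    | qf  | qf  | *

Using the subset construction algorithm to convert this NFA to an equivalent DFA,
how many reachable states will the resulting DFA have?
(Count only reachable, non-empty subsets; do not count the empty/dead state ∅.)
Start subset: {q0}
{q0}: on 0 → {q0, q1}, on 1 → {q0, q3}
{q0, q1}: on 0 → {q0, q1, qf}, on 1 → {q0, q3}
{q0, q3}: on 0 → {q0, q1}, on 1 → {q0, q3, qf}
{q0, q1, qf}: on 0 → {q0, q1, qf}, on 1 → {q0, q3, qf}
{q0, q3, qf}: on 0 → {q0, q1, qf}, on 1 → {q0, q3, qf}
Reachable non-empty subsets: {q0}, {q0, q1}, {q0, q3}, {q0, q1, qf}, {q0, q3, qf} — 5 in total.

Final answer: 5 states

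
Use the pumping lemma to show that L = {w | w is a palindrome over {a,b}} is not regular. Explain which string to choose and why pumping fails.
Language: L = {w | w is a palindrome over {a,b}} (strings that read the same forwards and backwards)
Step 1: Assume for contradiction that L is regular, with pumping length p.
Step 2: Choose s = a^p b a^p. Then s ∈ L (it reads the same forwards and backwards) and |s| ≥ p.
Step 3: Consider any decomposition s = xyz with |xy| ≤ p and |y| > 0. Since |xy| ≤ p and the first p symbols of s are all a's, y = a^k for some k with 1 ≤ k ≤ p.
Step 4: Pumping up (i = 2): xy²z = a^(p+k) b a^p. Its reverse is a^p b a^(p+k) ≠ a^(p+k) b a^p (the single b is no longer in the middle), so xy²z is not a palindrome and xy²z ∉ L.
This contradicts the pumping lemma, so L is not regular.

Final answer: Choose s = a^p b a^p. Since |xy| ≤ p, y = a^k with k ≥ 1. Then xy²z = a^(p+k) b a^p is not a palindrome, so ∉ L.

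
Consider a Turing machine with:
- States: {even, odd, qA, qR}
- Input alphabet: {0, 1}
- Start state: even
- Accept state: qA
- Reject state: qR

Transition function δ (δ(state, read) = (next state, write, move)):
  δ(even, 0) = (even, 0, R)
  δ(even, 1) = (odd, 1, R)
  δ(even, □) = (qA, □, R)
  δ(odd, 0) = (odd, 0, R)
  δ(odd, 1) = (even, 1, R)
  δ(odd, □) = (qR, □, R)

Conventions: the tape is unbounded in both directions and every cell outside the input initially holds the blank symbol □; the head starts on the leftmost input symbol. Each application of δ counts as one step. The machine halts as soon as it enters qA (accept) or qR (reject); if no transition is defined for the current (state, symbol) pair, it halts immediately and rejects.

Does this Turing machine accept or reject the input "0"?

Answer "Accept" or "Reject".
Step 0: [even]0 (head at position 0)
Step 1: δ(even, 0) = (even, 0, R)  ⊢  0[even]□ (head at position 1)
Step 2: δ(even, □) = (qA, □, R)  ⊢  0□[qA]□ (head at position 2)
The machine is in qA, so it halts and accepts.

Final answer: Accept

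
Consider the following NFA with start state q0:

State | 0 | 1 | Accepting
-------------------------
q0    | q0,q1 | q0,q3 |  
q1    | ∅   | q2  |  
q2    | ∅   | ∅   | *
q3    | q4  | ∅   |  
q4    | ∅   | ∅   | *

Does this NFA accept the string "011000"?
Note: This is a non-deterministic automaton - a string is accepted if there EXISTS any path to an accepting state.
Track the set of states the NFA could be in: start {q0}
Read '0': {q0} → {q0, q1}
Read '1': {q0, q1} → {q0, q2, q3}
Read '1': {q0, q2, q3} → {q0, q3}
Read '0': {q0, q3} → {q0, q1, q4}
Read '0': {q0, q1, q4} → {q0, q1}
Read '0': {q0, q1} → {q0, q1}
Final set {q0, q1} contains no accepting state → rejected.

Final answer: No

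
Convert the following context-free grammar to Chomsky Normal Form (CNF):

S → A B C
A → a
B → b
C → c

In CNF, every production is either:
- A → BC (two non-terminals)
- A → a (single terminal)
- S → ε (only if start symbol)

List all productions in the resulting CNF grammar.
The grammar has no ε-productions or unit productions to eliminate.
A → a is already in CNF (single terminal) – keep it.
B → b is already in CNF (single terminal) – keep it.
C → c is already in CNF (single terminal) – keep it.
S → A B C has 3 symbols on the right: break it into binary productions S → A X0, X0 → B C.
Resulting CNF grammar (5 productions): A → a; B → b; C → c; S → A X0; X0 → B C

Final answer: A → a; B → b; C → c; S → A X0; X0 → B C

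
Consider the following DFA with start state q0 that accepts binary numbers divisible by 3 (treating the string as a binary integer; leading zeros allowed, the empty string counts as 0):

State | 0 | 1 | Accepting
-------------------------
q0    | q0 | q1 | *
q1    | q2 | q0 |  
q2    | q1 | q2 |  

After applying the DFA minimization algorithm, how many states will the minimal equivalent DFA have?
All 3 states are reachable from q0, so none can be removed as unreachable.
Table-filling: first mark every (accepting, non-accepting) pair as distinguishable (accepting: {q0}; non-accepting: {q1, q2}).
Round 1: (q1, q2) on '1' go to q0 and q2, already distinguishable → mark.
Every pair of states is distinguishable, so the DFA is already minimal.
Equivalence classes: {q0}, {q1}, {q2} → 3 states.

Final answer: 3 states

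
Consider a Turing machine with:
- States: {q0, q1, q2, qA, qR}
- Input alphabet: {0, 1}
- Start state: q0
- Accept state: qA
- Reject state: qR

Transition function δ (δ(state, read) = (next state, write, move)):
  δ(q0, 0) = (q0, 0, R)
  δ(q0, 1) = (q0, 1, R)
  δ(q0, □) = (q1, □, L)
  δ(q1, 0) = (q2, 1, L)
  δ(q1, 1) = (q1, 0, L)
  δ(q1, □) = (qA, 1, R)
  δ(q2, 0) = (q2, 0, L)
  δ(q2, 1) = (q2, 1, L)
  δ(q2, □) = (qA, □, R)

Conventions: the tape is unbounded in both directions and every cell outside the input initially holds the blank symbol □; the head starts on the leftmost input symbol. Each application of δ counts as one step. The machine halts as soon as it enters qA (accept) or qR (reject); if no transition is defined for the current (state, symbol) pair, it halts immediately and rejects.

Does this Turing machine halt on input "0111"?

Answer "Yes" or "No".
Step 0: [q0]0111 (head at position 0)
Step 1: δ(q0, 0) = (q0, 0, R)  ⊢  0[q0]111 (head at position 1)
Step 2: δ(q0, 1) = (q0, 1, R)  ⊢  01[q0]11 (head at position 2)
Step 3: δ(q0, 1) = (q0, 1, R)  ⊢  011[q0]1 (head at position 3)
Step 4: δ(q0, 1) = (q0, 1, R)  ⊢  0111[q0]□ (head at position 4)
Step 5: δ(q0, □) = (q1, □, L)  ⊢  011[q1]1□ (head at position 3)
Step 6: δ(q1, 1) = (q1, 0, L)  ⊢  01[q1]10□ (head at position 2)
Step 7: δ(q1, 1) = (q1, 0, L)  ⊢  0[q1]100□ (head at position 1)
Step 8: δ(q1, 1) = (q1, 0, L)  ⊢  [q1]0000□ (head at position 0)
Step 9: δ(q1, 0) = (q2, 1, L)  ⊢  [q2]□1000□ (head at position -1)
Step 10: δ(q2, □) = (qA, □, R)  ⊢  □[qA]1000□ (head at position 0)
The machine is in qA, so it halts and accepts.
It halts after 10 steps.

Final answer: Yes - halts after 10 steps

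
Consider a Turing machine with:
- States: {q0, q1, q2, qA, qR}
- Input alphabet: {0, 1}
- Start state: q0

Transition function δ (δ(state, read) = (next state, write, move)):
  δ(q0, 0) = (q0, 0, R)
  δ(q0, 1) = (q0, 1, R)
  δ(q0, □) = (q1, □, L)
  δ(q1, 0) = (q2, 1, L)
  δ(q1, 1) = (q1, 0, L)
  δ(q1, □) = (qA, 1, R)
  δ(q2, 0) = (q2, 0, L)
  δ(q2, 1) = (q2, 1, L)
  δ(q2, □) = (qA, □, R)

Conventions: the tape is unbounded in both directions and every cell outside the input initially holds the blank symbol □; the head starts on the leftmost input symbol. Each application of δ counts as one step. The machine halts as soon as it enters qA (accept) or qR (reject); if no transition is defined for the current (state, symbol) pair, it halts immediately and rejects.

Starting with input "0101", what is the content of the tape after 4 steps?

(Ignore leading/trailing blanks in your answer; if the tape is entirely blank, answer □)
Step 0: [q0]0101 (head at position 0)
Step 1: δ(q0, 0) = (q0, 0, R)  ⊢  0[q0]101 (head at position 1)
Step 2: δ(q0, 1) = (q0, 1, R)  ⊢  01[q0]01 (head at position 2)
Step 3: δ(q0, 0) = (q0, 0, R)  ⊢  010[q0]1 (head at position 3)
Step 4: δ(q0, 1) = (q0, 1, R)  ⊢  0101[q0]□ (head at position 4)
Tape after 4 steps (ignoring surrounding blanks): 0101

Final answer: Tape: 0101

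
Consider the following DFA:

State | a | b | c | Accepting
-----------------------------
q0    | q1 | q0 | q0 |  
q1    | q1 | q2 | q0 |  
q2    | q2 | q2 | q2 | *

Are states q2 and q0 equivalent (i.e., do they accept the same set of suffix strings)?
Try the suffix ε (the empty string).
From q2: q2 — accepting.
From q0: q0 — not accepting.
The two states disagree on this suffix, so they are not equivalent.

Final answer: No. Distinguishing string: ε (the empty string) - accepted from q2 but not from q0.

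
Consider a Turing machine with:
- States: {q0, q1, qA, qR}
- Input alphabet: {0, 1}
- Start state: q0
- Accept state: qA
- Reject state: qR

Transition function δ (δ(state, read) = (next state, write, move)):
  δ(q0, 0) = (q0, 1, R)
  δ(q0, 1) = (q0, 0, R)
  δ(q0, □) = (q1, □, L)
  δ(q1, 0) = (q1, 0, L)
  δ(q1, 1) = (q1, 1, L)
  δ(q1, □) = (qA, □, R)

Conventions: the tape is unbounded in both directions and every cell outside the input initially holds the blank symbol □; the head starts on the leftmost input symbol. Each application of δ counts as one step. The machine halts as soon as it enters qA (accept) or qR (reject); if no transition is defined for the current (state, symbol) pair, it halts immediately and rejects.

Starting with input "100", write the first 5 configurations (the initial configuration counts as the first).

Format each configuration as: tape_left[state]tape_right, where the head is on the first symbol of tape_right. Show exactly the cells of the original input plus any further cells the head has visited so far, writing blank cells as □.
Step 0: [q0]100 (head at position 0)
Step 1: δ(q0, 1) = (q0, 0, R)  ⊢  0[q0]00 (head at position 1)
Step 2: δ(q0, 0) = (q0, 1, R)  ⊢  01[q0]0 (head at position 2)
Step 3: δ(q0, 0) = (q0, 1, R)  ⊢  011[q0]□ (head at position 3)
Step 4: δ(q0, □) = (q1, □, L)  ⊢  01[q1]1□ (head at position 2)

Final answer: [q0]100 ⊢ 0[q0]00 ⊢ 01[q0]0 ⊢ 011[q0]□ ⊢ 01[q1]1□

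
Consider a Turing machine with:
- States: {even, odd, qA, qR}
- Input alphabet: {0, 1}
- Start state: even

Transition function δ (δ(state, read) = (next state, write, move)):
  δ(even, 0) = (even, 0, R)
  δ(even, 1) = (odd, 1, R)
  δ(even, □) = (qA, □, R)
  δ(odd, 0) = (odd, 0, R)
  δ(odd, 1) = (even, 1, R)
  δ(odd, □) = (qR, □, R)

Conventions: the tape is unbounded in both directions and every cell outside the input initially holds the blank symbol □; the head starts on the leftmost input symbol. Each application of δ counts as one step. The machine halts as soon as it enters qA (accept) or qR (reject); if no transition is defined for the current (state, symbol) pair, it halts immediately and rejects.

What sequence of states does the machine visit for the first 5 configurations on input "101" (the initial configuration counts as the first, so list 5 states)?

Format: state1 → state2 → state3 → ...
Step 0: [even]101 (head at position 0)
Step 1: δ(even, 1) = (odd, 1, R)  ⊢  1[odd]01 (head at position 1)
Step 2: δ(odd, 0) = (odd, 0, R)  ⊢  10[odd]1 (head at position 2)
Step 3: δ(odd, 1) = (even, 1, R)  ⊢  101[even]□ (head at position 3)
Step 4: δ(even, □) = (qA, □, R)  ⊢  101□[qA]□ (head at position 4)
Reading off the states of these 5 configurations: even → odd → odd → even → qA

Final answer: even → odd → odd → even → qA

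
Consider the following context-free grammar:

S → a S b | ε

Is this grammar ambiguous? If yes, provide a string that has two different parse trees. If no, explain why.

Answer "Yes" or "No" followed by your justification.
At every step exactly one production applies: if the remaining string to generate is non-empty it starts with a and ends with b, forcing S → a S b; if it is empty, S → ε is forced. Hence each string a^n b^n has exactly one derivation (S → a S b applied n times, then S → ε) and one parse tree.

Final answer: No - the grammar is unambiguous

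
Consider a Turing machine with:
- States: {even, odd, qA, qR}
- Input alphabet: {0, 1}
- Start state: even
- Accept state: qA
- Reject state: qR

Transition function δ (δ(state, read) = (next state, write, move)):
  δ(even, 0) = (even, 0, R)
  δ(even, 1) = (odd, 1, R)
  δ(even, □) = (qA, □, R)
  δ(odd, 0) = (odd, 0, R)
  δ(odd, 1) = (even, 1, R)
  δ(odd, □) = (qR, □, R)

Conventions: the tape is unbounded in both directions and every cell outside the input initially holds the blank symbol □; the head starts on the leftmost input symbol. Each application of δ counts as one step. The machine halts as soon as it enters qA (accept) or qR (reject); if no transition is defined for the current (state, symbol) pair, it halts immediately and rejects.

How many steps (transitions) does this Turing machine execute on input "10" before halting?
Step 0: [even]10 (head at position 0)
Step 1: δ(even, 1) = (odd, 1, R)  ⊢  1[odd]0 (head at position 1)
Step 2: δ(odd, 0) = (odd, 0, R)  ⊢  10[odd]□ (head at position 2)
Step 3: δ(odd, □) = (qR, □, R)  ⊢  10□[qR]□ (head at position 3)
The machine is in qR, so it halts and rejects.
Number of transitions executed: 3.

Final answer: 3 steps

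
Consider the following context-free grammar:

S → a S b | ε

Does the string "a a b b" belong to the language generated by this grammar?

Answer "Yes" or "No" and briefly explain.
A derivation exists: S ⇒ a S b ⇒ a a S b b ⇒ a a b b (using S → a S b twice, then S → ε).

Final answer: Yes - a valid derivation exists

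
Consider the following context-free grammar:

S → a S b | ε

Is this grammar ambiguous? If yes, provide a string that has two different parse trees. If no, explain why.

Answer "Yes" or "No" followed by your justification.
At every step exactly one production applies: if the remaining string to generate is non-empty it starts with a and ends with b, forcing S → a S b; if it is empty, S → ε is forced. Hence each string a^n b^n has exactly one derivation (S → a S b applied n times, then S → ε) and one parse tree.

Final answer: No - the grammar is unambiguous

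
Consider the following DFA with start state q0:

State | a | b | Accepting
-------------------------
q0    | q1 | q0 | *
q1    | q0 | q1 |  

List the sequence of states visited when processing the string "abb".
q0 → q1 → q1 → q1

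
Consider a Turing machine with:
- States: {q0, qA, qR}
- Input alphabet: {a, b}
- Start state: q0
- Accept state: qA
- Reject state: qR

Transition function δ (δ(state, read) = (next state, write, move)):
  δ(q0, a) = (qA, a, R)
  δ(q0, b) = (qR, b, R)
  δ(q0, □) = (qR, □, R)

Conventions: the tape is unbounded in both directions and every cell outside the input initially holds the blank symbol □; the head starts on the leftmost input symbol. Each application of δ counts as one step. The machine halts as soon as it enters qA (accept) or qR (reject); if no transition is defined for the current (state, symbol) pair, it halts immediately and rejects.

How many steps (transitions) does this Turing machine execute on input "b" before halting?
Step 0: [q0]b (head at position 0)
Step 1: δ(q0, b) = (qR, b, R)  ⊢  b[qR]□ (head at position 1)
The machine is in qR, so it halts and rejects.
Number of transitions executed: 1.

Final answer: 1 steps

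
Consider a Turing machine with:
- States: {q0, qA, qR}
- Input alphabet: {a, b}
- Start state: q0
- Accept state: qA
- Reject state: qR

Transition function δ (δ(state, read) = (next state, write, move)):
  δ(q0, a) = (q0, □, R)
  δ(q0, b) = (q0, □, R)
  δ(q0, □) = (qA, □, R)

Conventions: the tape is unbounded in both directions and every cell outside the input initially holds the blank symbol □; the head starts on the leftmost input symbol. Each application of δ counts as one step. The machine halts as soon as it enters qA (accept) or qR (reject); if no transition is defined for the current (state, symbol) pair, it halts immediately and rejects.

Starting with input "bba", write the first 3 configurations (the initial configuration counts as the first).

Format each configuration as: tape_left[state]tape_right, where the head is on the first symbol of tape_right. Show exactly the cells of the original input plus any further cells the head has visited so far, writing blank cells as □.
Step 0: [q0]bba (head at position 0)
Step 1: δ(q0, b) = (q0, □, R)  ⊢  □[q0]ba (head at position 1)
Step 2: δ(q0, b) = (q0, □, R)  ⊢  □□[q0]a (head at position 2)

Final answer: [q0]bba ⊢ □[q0]ba ⊢ □□[q0]a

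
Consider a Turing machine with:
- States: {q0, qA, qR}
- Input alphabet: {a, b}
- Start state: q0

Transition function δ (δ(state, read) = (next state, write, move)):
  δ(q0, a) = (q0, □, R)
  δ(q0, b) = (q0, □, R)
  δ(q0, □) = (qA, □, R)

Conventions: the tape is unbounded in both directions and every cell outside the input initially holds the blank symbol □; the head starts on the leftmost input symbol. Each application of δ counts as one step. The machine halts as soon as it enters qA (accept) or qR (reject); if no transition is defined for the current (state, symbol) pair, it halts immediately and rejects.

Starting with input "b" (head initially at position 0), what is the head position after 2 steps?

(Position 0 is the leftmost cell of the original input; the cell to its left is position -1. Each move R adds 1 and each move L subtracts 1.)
Step 0: [q0]b (head at position 0)
Step 1: δ(q0, b) = (q0, □, R)  ⊢  □[q0]□ (head at position 1)
Step 2: δ(q0, □) = (qA, □, R)  ⊢  □□[qA]□ (head at position 2)
Head position after 2 steps: 2

Final answer: Position 2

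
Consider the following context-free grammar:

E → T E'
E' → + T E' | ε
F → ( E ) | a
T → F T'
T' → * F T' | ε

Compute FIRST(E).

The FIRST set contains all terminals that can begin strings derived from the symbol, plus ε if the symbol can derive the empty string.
FIRST(F): F → ( E ) contributes '(' and F → a contributes 'a', so FIRST(F) = {(, a}. F is not nullable.
FIRST(T): T → F T' begins with F, and F is not nullable, so FIRST(T) = FIRST(F) = {(, a}.
FIRST(E): E → T E' begins with T, and T is not nullable, so FIRST(E) = FIRST(T) = {(, a}.

Final answer: {(, a}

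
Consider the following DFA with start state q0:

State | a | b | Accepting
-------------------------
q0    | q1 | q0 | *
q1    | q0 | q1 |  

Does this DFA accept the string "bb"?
Start in q0.
Read 'b': q0 → q0
Read 'b': q0 → q0
Final state q0 is accepting, so the string is accepted.

Final answer: Yes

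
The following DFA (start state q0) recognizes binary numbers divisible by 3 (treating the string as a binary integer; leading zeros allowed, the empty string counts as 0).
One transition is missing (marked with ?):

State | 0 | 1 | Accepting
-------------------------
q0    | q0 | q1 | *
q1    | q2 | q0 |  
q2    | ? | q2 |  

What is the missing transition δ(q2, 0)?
q1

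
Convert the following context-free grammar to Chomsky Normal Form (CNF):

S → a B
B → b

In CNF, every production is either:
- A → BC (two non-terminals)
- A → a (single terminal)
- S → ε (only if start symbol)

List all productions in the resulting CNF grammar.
The grammar has no ε-productions or unit productions to eliminate.
S → a B has terminal a in a right-hand side of length ≥ 2: introduce T_a → a and use T_a in place of a.
B → b is already in CNF (single terminal) – keep it.
S → a B becomes S → T_a B.
Resulting CNF grammar (3 productions): T_a → a; B → b; S → T_a B

Final answer: T_a → a; B → b; S → T_a B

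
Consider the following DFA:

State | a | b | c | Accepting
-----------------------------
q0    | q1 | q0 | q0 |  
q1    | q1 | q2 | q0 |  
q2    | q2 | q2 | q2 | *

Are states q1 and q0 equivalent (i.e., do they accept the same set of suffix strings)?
Try the suffix "b".
From q1: q1 → q2 — accepting.
From q0: q0 → q0 — not accepting.
The two states disagree on this suffix, so they are not equivalent.

Final answer: No. Distinguishing string: "b" - accepted from q1 but not from q0.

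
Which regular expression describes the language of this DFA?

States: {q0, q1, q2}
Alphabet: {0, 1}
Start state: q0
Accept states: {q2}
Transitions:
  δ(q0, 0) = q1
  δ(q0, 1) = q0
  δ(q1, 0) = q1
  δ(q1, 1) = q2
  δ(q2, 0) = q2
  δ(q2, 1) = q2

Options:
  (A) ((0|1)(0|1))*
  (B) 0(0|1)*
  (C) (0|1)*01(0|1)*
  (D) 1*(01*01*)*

Testing sample strings against the DFA:
  '10' -> rejected
  '00110' -> accepted
  '11010' -> accepted
  '00' -> rejected
Checking each option for a counterexample:
  (A) ((0|1)(0|1))*: ε is rejected by the DFA but matches the regex → eliminated
  (B) 0(0|1)*: '0' is rejected by the DFA but matches the regex → eliminated
  (C) (0|1)*01(0|1)*: agrees with the DFA on all strings of length ≤ 4
  (D) 1*(01*01*)*: ε is rejected by the DFA but matches the regex → eliminated
Only (C) (0|1)*01(0|1)* is consistent with the DFA.

Final answer: (C) (0|1)*01(0|1)*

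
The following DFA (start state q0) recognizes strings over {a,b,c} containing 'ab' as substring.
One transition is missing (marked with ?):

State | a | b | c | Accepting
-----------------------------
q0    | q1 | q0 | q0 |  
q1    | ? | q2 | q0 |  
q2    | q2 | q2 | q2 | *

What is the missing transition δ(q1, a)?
q1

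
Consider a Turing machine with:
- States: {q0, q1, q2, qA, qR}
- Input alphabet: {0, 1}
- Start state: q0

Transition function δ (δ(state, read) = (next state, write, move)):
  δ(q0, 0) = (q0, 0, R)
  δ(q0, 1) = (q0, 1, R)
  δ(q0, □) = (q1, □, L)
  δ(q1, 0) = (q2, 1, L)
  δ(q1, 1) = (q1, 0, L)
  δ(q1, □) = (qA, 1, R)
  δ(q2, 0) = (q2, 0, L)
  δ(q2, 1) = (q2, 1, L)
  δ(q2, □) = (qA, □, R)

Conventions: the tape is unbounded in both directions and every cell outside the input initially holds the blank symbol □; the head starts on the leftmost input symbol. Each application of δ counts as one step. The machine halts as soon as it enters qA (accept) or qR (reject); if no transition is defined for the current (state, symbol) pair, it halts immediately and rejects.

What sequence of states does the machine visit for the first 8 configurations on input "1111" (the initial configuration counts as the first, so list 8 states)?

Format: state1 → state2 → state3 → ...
Step 0: [q0]1111 (head at position 0)
Step 1: δ(q0, 1) = (q0, 1, R)  ⊢  1[q0]111 (head at position 1)
Step 2: δ(q0, 1) = (q0, 1, R)  ⊢  11[q0]11 (head at position 2)
Step 3: δ(q0, 1) = (q0, 1, R)  ⊢  111[q0]1 (head at position 3)
Step 4: δ(q0, 1) = (q0, 1, R)  ⊢  1111[q0]□ (head at position 4)
Step 5: δ(q0, □) = (q1, □, L)  ⊢  111[q1]1□ (head at position 3)
Step 6: δ(q1, 1) = (q1, 0, L)  ⊢  11[q1]10□ (head at position 2)
Step 7: δ(q1, 1) = (q1, 0, L)  ⊢  1[q1]100□ (head at position 1)
Reading off the states of these 8 configurations: q0 → q0 → q0 → q0 → q0 → q1 → q1 → q1

Final answer: q0 → q0 → q0 → q0 → q0 → q1 → q1 → q1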